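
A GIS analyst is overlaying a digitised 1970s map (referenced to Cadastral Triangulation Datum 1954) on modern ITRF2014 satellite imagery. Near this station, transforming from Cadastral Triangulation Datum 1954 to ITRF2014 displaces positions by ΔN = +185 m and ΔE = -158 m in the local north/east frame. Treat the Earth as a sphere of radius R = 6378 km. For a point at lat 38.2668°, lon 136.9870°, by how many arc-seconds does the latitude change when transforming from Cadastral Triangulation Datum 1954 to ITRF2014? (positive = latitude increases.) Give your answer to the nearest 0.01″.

On a sphere of radius R, 1 rad of latitude = R, so Δφ = ΔN / R = 185.0 / 6378000 = 2.9006e-05 rad = 5.983″.

Δφ = 5.98″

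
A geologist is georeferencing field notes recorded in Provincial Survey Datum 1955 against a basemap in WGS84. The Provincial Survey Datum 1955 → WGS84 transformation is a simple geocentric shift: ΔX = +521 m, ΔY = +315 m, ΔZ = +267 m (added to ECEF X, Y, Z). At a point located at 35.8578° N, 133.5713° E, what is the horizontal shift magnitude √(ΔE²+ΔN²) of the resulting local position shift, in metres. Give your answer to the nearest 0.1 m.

662.9 m

At φ = 35.8578°, λ = 133.5713°: sin φ = 0.585776, cos φ = 0.810473, sin λ = 0.724517, cos λ = -0.689257.
ΔE = −sin λ·ΔX + cos λ·ΔY = −(0.724517)·(521) + (-0.689257)·(315) = -594.59 m.
ΔN = −sin φ cos λ·ΔX − sin φ sin λ·ΔY + cos φ·ΔZ = −(0.585776)(-0.689257)(521) − (0.585776)(0.724517)(315) + (0.810473)(267) = 293.06 m.
Horizontal magnitude = √(ΔE² + ΔN²) = √((-594.59)² + 293.06²) = 662.89 m.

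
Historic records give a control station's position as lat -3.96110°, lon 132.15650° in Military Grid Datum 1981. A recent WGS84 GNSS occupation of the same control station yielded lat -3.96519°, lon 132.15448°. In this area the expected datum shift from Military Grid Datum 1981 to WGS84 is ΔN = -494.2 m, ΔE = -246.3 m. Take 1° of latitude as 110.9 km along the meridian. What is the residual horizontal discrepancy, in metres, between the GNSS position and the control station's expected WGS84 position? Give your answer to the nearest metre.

47 m

Observed coordinate differences: Δφ = -0.00409°, Δλ = -0.00202°.
Converting to metres (1° lat = 110900 m, cos φ = 0.997611): observed ΔN = -453.6 m, observed ΔE = -223.5 m.
Subtracting the expected shift leaves a residual of -453.6 − (-494.2) = 40.6 m north and -223.5 − (-246.3) = 22.8 m east.
Residual distance = √(40.6² + 22.8²) = 46.6 m.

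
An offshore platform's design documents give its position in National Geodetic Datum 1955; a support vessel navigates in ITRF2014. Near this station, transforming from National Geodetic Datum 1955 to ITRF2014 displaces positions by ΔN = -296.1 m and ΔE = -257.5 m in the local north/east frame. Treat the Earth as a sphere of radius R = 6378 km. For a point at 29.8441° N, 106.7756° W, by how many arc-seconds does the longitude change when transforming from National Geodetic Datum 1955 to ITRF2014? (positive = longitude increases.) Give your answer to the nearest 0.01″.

At latitude 29.8441°, cos φ = 0.867383.
One radian of longitude at latitude φ spans R cos φ, so Δλ = ΔE / (R cos φ) = -257.5 / (6378000 × 0.867383) = -4.6546e-05 rad = -9.601″.

Δλ = -9.60″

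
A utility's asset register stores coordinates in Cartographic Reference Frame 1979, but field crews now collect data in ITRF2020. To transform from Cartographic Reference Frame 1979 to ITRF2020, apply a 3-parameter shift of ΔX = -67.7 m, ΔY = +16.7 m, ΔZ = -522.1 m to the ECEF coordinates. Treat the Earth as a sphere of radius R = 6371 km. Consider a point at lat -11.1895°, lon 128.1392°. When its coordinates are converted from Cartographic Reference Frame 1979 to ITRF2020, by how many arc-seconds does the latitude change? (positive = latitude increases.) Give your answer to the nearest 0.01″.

Δφ = -16.24″

sin φ = -0.194055, cos φ = 0.980991, sin λ = 0.786513, cos λ = -0.617574.
North component: ΔN = −sin φ cos λ·ΔX − sin φ sin λ·ΔY + cos φ·ΔZ = −(-0.194055)(-0.617574)(-67.7) − (-0.194055)(0.786513)(16.7) + (0.980991)(-522.1) = -501.51 m.
1° of latitude spans πR/180 = 111195 m, so Δφ = -501.51 / 111195 × 3600 = -16.237″.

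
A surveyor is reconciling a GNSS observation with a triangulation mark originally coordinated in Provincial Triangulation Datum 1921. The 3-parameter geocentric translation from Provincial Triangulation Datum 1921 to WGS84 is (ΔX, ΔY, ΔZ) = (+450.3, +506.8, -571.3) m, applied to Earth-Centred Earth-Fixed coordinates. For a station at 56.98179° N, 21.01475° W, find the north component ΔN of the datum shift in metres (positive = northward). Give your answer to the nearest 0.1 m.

ΔN = -511.4 m

At φ = 56.98179°, λ = -21.01475°: sin φ = 0.838497, cos φ = 0.544906, sin λ = -0.358608, cos λ = 0.933488.
ΔN = −sin φ cos λ·ΔX − sin φ sin λ·ΔY + cos φ·ΔZ = −(0.838497)(0.933488)(450.3) − (0.838497)(-0.358608)(506.8) + (0.544906)(-571.3) = -511.38 m.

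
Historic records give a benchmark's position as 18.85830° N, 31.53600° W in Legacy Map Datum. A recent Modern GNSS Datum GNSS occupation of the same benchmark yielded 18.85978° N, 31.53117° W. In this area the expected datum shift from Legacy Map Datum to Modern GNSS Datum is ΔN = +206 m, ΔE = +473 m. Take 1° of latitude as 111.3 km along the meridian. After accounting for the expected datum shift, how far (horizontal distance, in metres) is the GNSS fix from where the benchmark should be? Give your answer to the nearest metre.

55 m

Observed coordinate differences: Δφ = +0.00148°, Δλ = +0.00483°.
Converting to metres (1° lat = 111300 m, cos φ = 0.946321): observed ΔN = 164.7 m, observed ΔE = 508.7 m.
Subtracting the expected shift leaves a residual of 164.7 − (206) = -41.3 m north and 508.7 − (473) = 35.7 m east.
Residual distance = √((-41.3)² + 35.7²) = 54.6 m.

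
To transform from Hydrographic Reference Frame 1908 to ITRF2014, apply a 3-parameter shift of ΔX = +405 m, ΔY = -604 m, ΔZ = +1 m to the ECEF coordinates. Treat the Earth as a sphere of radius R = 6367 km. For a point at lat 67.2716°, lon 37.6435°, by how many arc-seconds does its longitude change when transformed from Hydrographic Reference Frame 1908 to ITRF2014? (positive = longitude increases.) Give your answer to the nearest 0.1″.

sin φ = 0.922347, cos φ = 0.386363, sin λ = 0.610747, cos λ = 0.791826.
East component: ΔE = −sin λ·ΔX + cos λ·ΔY = −(0.610747)(405) + (0.791826)(-604) = -725.62 m.
1° of latitude spans πR/180 = 111125 m; at latitude φ, 1° of longitude spans that × cos φ = 42934.7 m, so Δλ = -725.62 / 42934.7 × 3600 = -60.842″.

Δλ = -60.8″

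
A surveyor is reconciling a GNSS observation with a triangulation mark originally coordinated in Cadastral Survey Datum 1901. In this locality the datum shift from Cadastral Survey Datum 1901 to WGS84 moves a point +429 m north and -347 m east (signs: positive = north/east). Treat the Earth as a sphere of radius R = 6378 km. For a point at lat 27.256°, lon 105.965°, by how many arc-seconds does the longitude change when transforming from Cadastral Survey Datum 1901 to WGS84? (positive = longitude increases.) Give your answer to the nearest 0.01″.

Δλ = -12.62″

At latitude 27.256°, cos φ = 0.888969.
One radian of longitude at latitude φ spans R cos φ, so Δλ = ΔE / (R cos φ) = -347.0 / (6378000 × 0.888969) = -6.1201e-05 rad = -12.624″.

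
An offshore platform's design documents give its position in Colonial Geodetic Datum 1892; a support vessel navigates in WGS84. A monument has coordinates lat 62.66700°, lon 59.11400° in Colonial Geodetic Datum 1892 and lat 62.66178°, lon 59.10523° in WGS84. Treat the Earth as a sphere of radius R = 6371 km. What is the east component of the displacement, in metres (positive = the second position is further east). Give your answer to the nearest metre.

Δφ = 62.66178° − 62.66700° = -0.00522°; Δλ = 59.10523° − 59.11400° = -0.00877°.
1° along a meridian = πR/180 = 111195 m.
ΔN = Δφ × 111195 = -580.4 m; ΔE = Δλ × 111195 × cos(62.66700°) = -0.00877 × 111195 × 0.459161 = -447.8 m.

ΔE = -448 m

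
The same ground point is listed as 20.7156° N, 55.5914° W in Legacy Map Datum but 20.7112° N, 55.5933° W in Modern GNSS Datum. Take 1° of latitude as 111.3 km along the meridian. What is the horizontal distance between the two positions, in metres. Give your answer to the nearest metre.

528 m

Δφ = 20.7112° − 20.7156° = -0.0044°; Δλ = -55.5933° − -55.5914° = -0.0019°.
ΔN = Δφ × 111300 = -489.7 m; ΔE = Δλ × 111300 × cos(20.7156°) = -0.0019 × 111300 × 0.935348 = -197.8 m.
Distance = √(ΔE² + ΔN²) = √((-197.8)² + (-489.7)²) = 528.2 m.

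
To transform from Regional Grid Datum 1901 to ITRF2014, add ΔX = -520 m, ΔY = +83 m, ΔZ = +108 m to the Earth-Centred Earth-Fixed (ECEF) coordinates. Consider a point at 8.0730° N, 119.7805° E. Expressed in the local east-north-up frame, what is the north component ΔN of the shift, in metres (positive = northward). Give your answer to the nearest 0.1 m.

ΔN = 60.5 m

The local north axis is (−sin φ cos λ, −sin φ sin λ, cos φ), giving ΔN = -36.270 − 10.117 + 106.930 = 60.54 m.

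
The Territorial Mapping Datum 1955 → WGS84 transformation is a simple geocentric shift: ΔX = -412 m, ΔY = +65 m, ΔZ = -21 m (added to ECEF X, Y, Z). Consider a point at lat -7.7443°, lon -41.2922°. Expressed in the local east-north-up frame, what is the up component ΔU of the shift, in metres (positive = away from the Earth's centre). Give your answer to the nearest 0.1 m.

ΔU = -346.4 m

At φ = -7.7443°, λ = -41.2922°: sin φ = -0.134752, cos φ = 0.990879, sin λ = -0.659899, cos λ = 0.751354.
ΔU = cos φ cos λ·ΔX + cos φ sin λ·ΔY + sin φ·ΔZ = (0.990879)(0.751354)(-412) + (0.990879)(-0.659899)(65) + (-0.134752)(-21) = -346.41 m.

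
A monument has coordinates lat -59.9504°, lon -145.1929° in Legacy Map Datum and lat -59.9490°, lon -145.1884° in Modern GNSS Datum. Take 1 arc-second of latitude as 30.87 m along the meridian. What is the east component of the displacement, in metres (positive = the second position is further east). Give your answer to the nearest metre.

Δφ = -59.9490° − -59.9504° = +0.0014°; Δλ = -145.1884° − -145.1929° = +0.0045°.
1° of latitude = 3600 × 30.87 = 111132 m.
ΔN = Δφ × 111132 = 155.6 m; ΔE = Δλ × 111132 × cos(-59.9504°) = +0.0045 × 111132 × 0.500750 = 250.4 m.

ΔE = 250 m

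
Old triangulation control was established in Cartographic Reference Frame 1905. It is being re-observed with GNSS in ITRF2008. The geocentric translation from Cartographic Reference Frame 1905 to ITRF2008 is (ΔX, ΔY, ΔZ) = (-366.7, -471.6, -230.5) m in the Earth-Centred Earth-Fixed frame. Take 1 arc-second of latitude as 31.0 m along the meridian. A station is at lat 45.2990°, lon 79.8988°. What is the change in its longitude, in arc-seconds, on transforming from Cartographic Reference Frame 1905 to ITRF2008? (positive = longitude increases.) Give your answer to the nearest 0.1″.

Δλ = 12.8″

sin φ = 0.710787, cos φ = 0.703407, sin λ = 0.984500, cos λ = 0.175387.
East component: ΔE = −sin λ·ΔX + cos λ·ΔY = −(0.984500)(-366.7) + (0.175387)(-471.6) = 278.30 m.
1° of latitude spans 3600 × 31.00 = 111600 m; at latitude φ, 1° of longitude spans that × cos φ = 78500.2 m, so Δλ = 278.30 / 78500.2 × 3600 = 12.763″.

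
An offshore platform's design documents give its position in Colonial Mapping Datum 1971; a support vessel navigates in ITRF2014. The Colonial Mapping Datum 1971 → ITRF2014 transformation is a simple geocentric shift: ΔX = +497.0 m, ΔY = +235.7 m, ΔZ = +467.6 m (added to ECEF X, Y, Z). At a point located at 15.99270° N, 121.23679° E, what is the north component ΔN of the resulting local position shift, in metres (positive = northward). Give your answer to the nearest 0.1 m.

The local north axis is (−sin φ cos λ, −sin φ sin λ, cos φ), giving ΔN = 71.009 − 55.525 + 449.502 = 464.99 m.

ΔN = 465.0 m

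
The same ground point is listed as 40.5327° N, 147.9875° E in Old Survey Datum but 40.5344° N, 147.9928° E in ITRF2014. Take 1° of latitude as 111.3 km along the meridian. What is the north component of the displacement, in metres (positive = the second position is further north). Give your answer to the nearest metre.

ΔN = 189 m

Δφ = 40.5344° − 40.5327° = +0.0017°; Δλ = 147.9928° − 147.9875° = +0.0053°.
ΔN = Δφ × 111300 = 189.2 m; ΔE = Δλ × 111300 × cos(40.5327°) = +0.0053 × 111300 × 0.760035 = 448.3 m.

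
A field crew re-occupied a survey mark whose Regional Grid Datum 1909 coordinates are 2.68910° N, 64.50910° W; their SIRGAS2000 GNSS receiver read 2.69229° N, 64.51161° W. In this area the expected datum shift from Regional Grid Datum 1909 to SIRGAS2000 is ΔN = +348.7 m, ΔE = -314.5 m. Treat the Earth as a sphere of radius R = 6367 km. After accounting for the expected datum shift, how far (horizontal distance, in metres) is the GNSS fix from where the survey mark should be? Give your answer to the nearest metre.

36 m

Observed coordinate differences: Δφ = +0.00319°, Δλ = -0.00251°.
Converting to metres (1° lat = 111125 m, cos φ = 0.998899): observed ΔN = 354.5 m, observed ΔE = -278.6 m.
Subtracting the expected shift leaves a residual of 354.5 − (348.7) = 5.8 m north and -278.6 − (-314.5) = 35.9 m east.
Residual distance = √(5.8² + 35.9²) = 36.3 m.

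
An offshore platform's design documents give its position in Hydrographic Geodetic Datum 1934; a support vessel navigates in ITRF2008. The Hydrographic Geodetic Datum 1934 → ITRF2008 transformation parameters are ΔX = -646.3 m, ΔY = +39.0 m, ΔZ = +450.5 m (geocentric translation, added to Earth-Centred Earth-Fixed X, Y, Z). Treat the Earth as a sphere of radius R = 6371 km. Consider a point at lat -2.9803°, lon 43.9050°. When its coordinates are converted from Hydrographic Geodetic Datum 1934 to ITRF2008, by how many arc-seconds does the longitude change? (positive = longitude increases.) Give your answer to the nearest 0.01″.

Δλ = 15.44″

sin φ = -0.051993, cos φ = 0.998647, sin λ = 0.693465, cos λ = 0.720491.
East component: ΔE = −sin λ·ΔX + cos λ·ΔY = −(0.693465)(-646.3) + (0.720491)(39.0) = 476.29 m.
1° of latitude spans πR/180 = 111195 m; at latitude φ, 1° of longitude spans that × cos φ = 111044.5 m, so Δλ = 476.29 / 111044.5 × 3600 = 15.441″.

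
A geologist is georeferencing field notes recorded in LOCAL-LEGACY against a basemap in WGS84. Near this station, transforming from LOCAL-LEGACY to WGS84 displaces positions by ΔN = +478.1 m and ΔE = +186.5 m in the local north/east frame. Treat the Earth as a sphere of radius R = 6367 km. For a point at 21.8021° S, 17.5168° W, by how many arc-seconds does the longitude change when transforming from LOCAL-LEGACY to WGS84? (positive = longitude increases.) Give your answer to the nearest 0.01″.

Δλ = 6.51″

At latitude -21.8021°, cos φ = 0.928472.
One radian of longitude at latitude φ spans R cos φ, so Δλ = ΔE / (R cos φ) = 186.5 / (6367000 × 0.928472) = 3.1548e-05 rad = 6.507″.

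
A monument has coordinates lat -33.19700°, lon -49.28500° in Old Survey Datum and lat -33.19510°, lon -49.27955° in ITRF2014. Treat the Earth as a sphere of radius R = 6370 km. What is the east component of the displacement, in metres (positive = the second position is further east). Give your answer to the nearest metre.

Δφ = -33.19510° − -33.19700° = +0.00190°; Δλ = -49.27955° − -49.28500° = +0.00545°.
1° along a meridian = πR/180 = 111177 m.
ΔN = Δφ × 111177 = 211.2 m; ΔE = Δλ × 111177 × cos(-33.19700°) = +0.00545 × 111177 × 0.836793 = 507.0 m.

ΔE = 507 m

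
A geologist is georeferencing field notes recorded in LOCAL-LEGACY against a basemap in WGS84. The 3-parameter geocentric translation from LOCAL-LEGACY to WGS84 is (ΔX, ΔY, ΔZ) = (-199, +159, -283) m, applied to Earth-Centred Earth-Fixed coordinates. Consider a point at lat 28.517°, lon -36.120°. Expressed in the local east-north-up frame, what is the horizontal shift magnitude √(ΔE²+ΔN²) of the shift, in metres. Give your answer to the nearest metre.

At φ = 28.517°, λ = -36.120°: sin φ = 0.477419, cos φ = 0.878675, sin λ = -0.589478, cos λ = 0.807784.
ΔE = −sin λ·ΔX + cos λ·ΔY = −(-0.589478)·(-199) + (0.807784)·(159) = 11.13 m.
ΔN = −sin φ cos λ·ΔX − sin φ sin λ·ΔY + cos φ·ΔZ = −(0.477419)(0.807784)(-199) − (0.477419)(-0.589478)(159) + (0.878675)(-283) = -127.17 m.
Horizontal magnitude = √(ΔE² + ΔN²) = √(11.13² + (-127.17)²) = 127.66 m.

128 m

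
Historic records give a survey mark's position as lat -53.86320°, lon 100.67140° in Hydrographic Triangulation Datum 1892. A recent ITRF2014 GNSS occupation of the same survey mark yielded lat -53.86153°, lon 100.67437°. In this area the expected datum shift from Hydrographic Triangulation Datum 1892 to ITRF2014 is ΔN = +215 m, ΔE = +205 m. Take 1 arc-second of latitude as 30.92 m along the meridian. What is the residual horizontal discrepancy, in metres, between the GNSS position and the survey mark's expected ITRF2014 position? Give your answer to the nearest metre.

Observed coordinate differences: Δφ = +0.00167°, Δλ = +0.00297°.
Converting to metres (1° lat = 111312 m, cos φ = 0.589715): observed ΔN = 185.9 m, observed ΔE = 195.0 m.
Subtracting the expected shift leaves a residual of 185.9 − (215) = -29.1 m north and 195.0 − (205) = -10.0 m east.
Residual distance = √((-29.1)² + (-10.0)²) = 30.8 m.

31 m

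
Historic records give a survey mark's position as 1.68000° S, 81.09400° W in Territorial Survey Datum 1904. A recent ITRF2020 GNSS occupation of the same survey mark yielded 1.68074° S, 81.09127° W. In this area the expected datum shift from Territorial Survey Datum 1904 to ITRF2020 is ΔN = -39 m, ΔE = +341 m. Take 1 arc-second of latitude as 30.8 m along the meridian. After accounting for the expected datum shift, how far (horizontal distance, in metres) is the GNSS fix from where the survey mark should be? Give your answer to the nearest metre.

Observed coordinate differences: Δφ = -0.00074°, Δλ = +0.00273°.
Converting to metres (1° lat = 110880 m, cos φ = 0.999570): observed ΔN = -82.1 m, observed ΔE = 302.6 m.
Subtracting the expected shift leaves a residual of -82.1 − (-39) = -43.1 m north and 302.6 − (341) = -38.4 m east.
Residual distance = √((-43.1)² + (-38.4)²) = 57.7 m.

58 m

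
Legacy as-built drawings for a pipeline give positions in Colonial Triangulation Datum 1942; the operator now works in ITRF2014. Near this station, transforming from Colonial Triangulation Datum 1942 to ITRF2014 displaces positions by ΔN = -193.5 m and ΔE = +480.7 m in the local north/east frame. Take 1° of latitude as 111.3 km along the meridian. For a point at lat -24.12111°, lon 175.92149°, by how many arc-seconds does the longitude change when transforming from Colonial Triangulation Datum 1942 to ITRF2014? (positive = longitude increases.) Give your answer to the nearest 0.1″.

Δλ = 17.0″

At latitude -24.12111°, cos φ = 0.912684.
1° of longitude at this latitude = 111.3 × cos φ = 101.58 km, so Δλ = 480.7 / 101581.7 = 0.0047322° = 17.036″.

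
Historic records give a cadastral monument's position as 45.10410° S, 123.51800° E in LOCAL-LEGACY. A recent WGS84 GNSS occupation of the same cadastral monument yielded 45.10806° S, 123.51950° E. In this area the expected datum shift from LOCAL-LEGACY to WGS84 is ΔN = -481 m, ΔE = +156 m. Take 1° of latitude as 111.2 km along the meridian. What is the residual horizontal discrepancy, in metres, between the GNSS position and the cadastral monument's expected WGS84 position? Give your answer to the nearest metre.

56 m

Observed coordinate differences: Δφ = -0.00396°, Δλ = +0.00150°.
Converting to metres (1° lat = 111200 m, cos φ = 0.705821): observed ΔN = -440.4 m, observed ΔE = 117.7 m.
Subtracting the expected shift leaves a residual of -440.4 − (-481) = 40.6 m north and 117.7 − (156) = -38.3 m east.
Residual distance = √(40.6² + (-38.3)²) = 55.8 m.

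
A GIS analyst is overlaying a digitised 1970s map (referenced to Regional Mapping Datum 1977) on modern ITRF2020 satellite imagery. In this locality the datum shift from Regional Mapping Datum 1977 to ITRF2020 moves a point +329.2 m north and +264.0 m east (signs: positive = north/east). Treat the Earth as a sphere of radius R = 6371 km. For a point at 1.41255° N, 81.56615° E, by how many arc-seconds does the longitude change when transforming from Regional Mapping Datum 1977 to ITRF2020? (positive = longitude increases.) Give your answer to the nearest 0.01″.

At latitude 1.41255°, cos φ = 0.999696.
One radian of longitude at latitude φ spans R cos φ, so Δλ = ΔE / (R cos φ) = 264.0 / (6371000 × 0.999696) = 4.1450e-05 rad = 8.550″.

Δλ = 8.55″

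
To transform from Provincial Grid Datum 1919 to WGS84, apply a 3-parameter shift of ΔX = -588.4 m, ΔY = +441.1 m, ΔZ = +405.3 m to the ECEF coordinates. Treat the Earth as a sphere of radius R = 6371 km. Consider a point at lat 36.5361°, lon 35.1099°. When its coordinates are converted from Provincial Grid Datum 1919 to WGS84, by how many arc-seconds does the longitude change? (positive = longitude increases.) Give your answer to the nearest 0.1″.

sin φ = 0.595329, cos φ = 0.803482, sin λ = 0.575147, cos λ = 0.818050.
East component: ΔE = −sin λ·ΔX + cos λ·ΔY = −(0.575147)(-588.4) + (0.818050)(441.1) = 699.26 m.
1° of latitude spans πR/180 = 111195 m; at latitude φ, 1° of longitude spans that × cos φ = 89343.1 m, so Δλ = 699.26 / 89343.1 × 3600 = 28.176″.

Δλ = 28.2″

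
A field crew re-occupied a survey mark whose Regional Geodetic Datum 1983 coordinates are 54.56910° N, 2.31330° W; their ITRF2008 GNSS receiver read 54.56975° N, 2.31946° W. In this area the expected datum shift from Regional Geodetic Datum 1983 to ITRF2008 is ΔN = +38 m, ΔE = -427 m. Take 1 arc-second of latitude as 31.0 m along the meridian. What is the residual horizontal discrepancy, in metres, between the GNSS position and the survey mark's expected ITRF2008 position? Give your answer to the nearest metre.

45 m

Observed coordinate differences: Δφ = +0.00065°, Δλ = -0.00616°.
Converting to metres (1° lat = 111600 m, cos φ = 0.579721): observed ΔN = 72.5 m, observed ΔE = -398.5 m.
Subtracting the expected shift leaves a residual of 72.5 − (38) = 34.5 m north and -398.5 − (-427) = 28.5 m east.
Residual distance = √(34.5² + 28.5²) = 44.8 m.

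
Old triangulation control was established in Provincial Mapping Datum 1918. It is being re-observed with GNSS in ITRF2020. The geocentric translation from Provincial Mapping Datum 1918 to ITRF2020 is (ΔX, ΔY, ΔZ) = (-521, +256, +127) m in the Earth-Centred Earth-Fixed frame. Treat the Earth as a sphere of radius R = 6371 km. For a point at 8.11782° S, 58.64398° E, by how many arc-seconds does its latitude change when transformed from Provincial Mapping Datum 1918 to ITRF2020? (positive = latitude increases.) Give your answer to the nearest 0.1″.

Δφ = 3.8″

sin φ = -0.141209, cos φ = 0.989980, sin λ = 0.853950, cos λ = 0.520354.
North component: ΔN = −sin φ cos λ·ΔX − sin φ sin λ·ΔY + cos φ·ΔZ = −(-0.141209)(0.520354)(-521) − (-0.141209)(0.853950)(256) + (0.989980)(127) = 118.31 m.
1° of latitude spans πR/180 = 111195 m, so Δφ = 118.31 / 111195 × 3600 = 3.831″.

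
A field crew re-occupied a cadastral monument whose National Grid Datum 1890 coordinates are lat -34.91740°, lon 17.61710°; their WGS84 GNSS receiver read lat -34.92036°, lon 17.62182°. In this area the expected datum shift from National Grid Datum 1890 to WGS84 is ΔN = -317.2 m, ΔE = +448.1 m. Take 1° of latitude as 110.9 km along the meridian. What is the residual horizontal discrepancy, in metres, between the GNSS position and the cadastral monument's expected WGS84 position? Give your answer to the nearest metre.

Observed coordinate differences: Δφ = -0.00296°, Δλ = +0.00472°.
Converting to metres (1° lat = 110900 m, cos φ = 0.819978): observed ΔN = -328.3 m, observed ΔE = 429.2 m.
Subtracting the expected shift leaves a residual of -328.3 − (-317.2) = -11.1 m north and 429.2 − (448.1) = -18.9 m east.
Residual distance = √((-11.1)² + (-18.9)²) = 21.9 m.

22 m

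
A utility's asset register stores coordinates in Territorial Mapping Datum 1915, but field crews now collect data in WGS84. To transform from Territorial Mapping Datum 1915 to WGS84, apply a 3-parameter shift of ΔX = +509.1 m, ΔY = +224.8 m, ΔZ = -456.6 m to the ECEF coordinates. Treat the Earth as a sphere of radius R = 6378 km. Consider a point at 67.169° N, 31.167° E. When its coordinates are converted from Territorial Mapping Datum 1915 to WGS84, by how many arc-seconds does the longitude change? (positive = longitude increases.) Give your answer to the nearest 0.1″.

sin φ = 0.921653, cos φ = 0.388014, sin λ = 0.517534, cos λ = 0.855662.
East component: ΔE = −sin λ·ΔX + cos λ·ΔY = −(0.517534)(509.1) + (0.855662)(224.8) = -71.12 m.
1° of latitude spans πR/180 = 111317 m; at latitude φ, 1° of longitude spans that × cos φ = 43192.6 m, so Δλ = -71.12 / 43192.6 × 3600 = -5.928″.

Δλ = -5.9″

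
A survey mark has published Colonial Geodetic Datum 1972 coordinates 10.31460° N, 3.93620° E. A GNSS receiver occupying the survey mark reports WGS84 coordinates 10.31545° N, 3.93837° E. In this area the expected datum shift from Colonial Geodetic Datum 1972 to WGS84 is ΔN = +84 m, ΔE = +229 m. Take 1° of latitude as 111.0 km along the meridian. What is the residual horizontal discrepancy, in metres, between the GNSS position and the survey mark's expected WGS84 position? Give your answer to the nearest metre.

13 m

Observed coordinate differences: Δφ = +0.00085°, Δλ = +0.00217°.
Converting to metres (1° lat = 111000 m, cos φ = 0.983839): observed ΔN = 94.3 m, observed ΔE = 237.0 m.
Subtracting the expected shift leaves a residual of 94.3 − (84) = 10.3 m north and 237.0 − (229) = 8.0 m east.
Residual distance = √(10.3² + 8.0²) = 13.1 m.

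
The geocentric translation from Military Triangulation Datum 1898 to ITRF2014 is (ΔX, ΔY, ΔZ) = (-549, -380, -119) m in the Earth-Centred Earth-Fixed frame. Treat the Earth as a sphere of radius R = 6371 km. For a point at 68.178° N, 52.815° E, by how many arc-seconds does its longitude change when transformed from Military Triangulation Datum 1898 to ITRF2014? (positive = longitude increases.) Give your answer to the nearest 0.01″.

Δλ = 18.09″

sin φ = 0.928343, cos φ = 0.371724, sin λ = 0.796688, cos λ = 0.604391.
East component: ΔE = −sin λ·ΔX + cos λ·ΔY = −(0.796688)(-549) + (0.604391)(-380) = 207.71 m.
1° of latitude spans πR/180 = 111195 m; at latitude φ, 1° of longitude spans that × cos φ = 41333.9 m, so Δλ = 207.71 / 41333.9 × 3600 = 18.091″.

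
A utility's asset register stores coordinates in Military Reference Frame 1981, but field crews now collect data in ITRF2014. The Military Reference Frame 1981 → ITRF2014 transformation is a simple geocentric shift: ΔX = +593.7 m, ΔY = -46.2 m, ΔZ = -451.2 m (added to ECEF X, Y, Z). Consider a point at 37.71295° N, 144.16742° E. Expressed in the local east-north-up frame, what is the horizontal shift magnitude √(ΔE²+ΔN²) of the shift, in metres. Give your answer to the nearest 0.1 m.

313.5 m

At φ = 37.71295°, λ = 144.16742°: sin φ = 0.611706, cos φ = 0.791085, sin λ = 0.585419, cos λ = -0.810731.
ΔE = −sin λ·ΔX + cos λ·ΔY = −(0.585419)·(593.7) + (-0.810731)·(-46.2) = -310.11 m.
ΔN = −sin φ cos λ·ΔX − sin φ sin λ·ΔY + cos φ·ΔZ = −(0.611706)(-0.810731)(593.7) − (0.611706)(0.585419)(-46.2) + (0.791085)(-451.2) = -45.96 m.
Horizontal magnitude = √(ΔE² + ΔN²) = √((-310.11)² + (-45.96)²) = 313.49 m.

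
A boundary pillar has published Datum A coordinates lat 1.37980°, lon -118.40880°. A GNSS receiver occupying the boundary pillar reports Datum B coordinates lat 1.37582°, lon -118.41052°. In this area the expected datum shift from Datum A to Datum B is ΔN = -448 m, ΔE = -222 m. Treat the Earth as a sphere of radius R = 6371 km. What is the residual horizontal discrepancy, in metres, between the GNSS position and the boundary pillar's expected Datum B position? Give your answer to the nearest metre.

Observed coordinate differences: Δφ = -0.00398°, Δλ = -0.00172°.
Converting to metres (1° lat = 111195 m, cos φ = 0.999710): observed ΔN = -442.6 m, observed ΔE = -191.2 m.
Subtracting the expected shift leaves a residual of -442.6 − (-448) = 5.4 m north and -191.2 − (-222) = 30.8 m east.
Residual distance = √(5.4² + 30.8²) = 31.3 m.

31 m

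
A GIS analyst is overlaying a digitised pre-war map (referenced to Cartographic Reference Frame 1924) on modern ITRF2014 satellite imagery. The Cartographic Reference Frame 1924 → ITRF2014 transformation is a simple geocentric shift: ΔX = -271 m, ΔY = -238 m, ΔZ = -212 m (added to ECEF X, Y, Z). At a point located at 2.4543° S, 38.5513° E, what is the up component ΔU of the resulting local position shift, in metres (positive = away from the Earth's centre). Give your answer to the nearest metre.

ΔU = -351 m

At φ = -2.4543°, λ = 38.5513°: sin φ = -0.042823, cos φ = 0.999083, sin λ = 0.623215, cos λ = 0.782050.
ΔU = cos φ cos λ·ΔX + cos φ sin λ·ΔY + sin φ·ΔZ = (0.999083)(0.782050)(-271) + (0.999083)(0.623215)(-238) + (-0.042823)(-212) = -350.85 m.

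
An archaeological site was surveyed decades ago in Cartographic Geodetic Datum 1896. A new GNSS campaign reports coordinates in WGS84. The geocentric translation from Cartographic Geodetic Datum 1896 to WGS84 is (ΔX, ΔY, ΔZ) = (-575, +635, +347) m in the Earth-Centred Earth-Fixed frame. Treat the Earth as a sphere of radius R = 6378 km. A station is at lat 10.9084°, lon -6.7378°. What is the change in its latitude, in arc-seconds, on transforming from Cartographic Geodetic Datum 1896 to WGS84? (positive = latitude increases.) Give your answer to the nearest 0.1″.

Δφ = 15.0″

sin φ = 0.189239, cos φ = 0.981931, sin λ = -0.117326, cos λ = 0.993093.
North component: ΔN = −sin φ cos λ·ΔX − sin φ sin λ·ΔY + cos φ·ΔZ = −(0.189239)(0.993093)(-575) − (0.189239)(-0.117326)(635) + (0.981931)(347) = 462.89 m.
1° of latitude spans πR/180 = 111317 m, so Δφ = 462.89 / 111317 × 3600 = 14.970″.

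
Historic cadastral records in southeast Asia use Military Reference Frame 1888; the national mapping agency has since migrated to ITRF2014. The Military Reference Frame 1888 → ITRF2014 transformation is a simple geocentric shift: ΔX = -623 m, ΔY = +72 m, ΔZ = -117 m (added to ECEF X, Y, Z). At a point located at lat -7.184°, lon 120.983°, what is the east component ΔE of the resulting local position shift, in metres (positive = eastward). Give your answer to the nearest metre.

The local east axis at (φ, λ) is (−sin λ, cos λ, 0), so ΔE = −sin(120.983°)·(-623) + cos(120.983°)·72 = 497.05 m.

ΔE = 497 m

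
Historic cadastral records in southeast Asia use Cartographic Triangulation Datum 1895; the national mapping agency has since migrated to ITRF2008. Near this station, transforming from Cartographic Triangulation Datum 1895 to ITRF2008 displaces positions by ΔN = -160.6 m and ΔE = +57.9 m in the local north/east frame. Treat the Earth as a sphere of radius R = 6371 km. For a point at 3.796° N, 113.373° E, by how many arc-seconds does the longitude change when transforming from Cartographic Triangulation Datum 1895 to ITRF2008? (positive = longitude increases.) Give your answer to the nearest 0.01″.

Δλ = 1.88″

At latitude 3.796°, cos φ = 0.997806.
One radian of longitude at latitude φ spans R cos φ, so Δλ = ΔE / (R cos φ) = 57.9 / (6371000 × 0.997806) = 9.1080e-06 rad = 1.879″.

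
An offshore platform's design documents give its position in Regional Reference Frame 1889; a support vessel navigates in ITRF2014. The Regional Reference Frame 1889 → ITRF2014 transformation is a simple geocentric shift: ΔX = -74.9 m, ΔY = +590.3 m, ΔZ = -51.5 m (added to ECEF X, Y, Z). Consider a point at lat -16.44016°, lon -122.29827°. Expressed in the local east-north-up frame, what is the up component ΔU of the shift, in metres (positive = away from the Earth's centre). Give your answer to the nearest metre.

At φ = -16.44016°, λ = -122.29827°: sin φ = -0.283014, cos φ = 0.959116, sin λ = -0.845278, cos λ = -0.534327.
ΔU = cos φ cos λ·ΔX + cos φ sin λ·ΔY + sin φ·ΔZ = (0.959116)(-0.534327)(-74.9) + (0.959116)(-0.845278)(590.3) + (-0.283014)(-51.5) = -425.61 m.

ΔU = -426 m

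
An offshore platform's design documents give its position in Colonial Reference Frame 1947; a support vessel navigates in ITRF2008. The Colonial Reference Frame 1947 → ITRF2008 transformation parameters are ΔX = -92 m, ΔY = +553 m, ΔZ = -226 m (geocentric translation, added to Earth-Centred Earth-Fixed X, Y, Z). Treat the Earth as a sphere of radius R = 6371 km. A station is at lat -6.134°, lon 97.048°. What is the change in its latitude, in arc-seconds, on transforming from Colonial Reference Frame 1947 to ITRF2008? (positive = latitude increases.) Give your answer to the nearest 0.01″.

Δφ = -5.34″

sin φ = -0.106854, cos φ = 0.994275, sin λ = 0.992444, cos λ = -0.122701.
North component: ΔN = −sin φ cos λ·ΔX − sin φ sin λ·ΔY + cos φ·ΔZ = −(-0.106854)(-0.122701)(-92) − (-0.106854)(0.992444)(553) + (0.994275)(-226) = -164.86 m.
1° of latitude spans πR/180 = 111195 m, so Δφ = -164.86 / 111195 × 3600 = -5.337″.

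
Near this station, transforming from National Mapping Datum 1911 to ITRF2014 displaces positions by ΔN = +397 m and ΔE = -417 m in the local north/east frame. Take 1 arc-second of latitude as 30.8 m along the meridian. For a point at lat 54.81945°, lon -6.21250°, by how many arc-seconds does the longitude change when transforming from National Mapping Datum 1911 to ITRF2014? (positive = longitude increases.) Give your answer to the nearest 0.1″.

Δλ = -23.5″

At latitude 54.81945°, cos φ = 0.576155.
1″ of longitude at this latitude = 30.80 × cos φ = 17.7456 m, so Δλ = -417.0 / 17.7456 = -23.499″.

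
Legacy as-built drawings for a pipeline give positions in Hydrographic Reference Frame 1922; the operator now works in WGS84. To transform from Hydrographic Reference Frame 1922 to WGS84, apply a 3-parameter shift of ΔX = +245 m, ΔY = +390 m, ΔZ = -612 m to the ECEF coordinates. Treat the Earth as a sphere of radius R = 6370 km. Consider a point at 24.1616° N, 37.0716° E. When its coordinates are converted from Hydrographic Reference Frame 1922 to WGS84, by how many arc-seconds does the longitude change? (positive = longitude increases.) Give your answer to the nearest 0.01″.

sin φ = 0.409312, cos φ = 0.912395, sin λ = 0.602813, cos λ = 0.797883.
East component: ΔE = −sin λ·ΔX + cos λ·ΔY = −(0.602813)(245) + (0.797883)(390) = 163.49 m.
1° of latitude spans πR/180 = 111177 m; at latitude φ, 1° of longitude spans that × cos φ = 101437.7 m, so Δλ = 163.49 / 101437.7 × 3600 = 5.802″.

Δλ = 5.80″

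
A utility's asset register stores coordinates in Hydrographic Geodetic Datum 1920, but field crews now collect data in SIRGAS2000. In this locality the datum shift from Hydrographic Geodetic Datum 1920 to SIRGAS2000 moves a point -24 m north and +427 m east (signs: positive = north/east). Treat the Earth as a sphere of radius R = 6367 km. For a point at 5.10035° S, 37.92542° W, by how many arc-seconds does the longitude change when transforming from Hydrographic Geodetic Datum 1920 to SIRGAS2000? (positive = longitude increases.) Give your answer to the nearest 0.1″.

Δλ = 13.9″

At latitude -5.10035°, cos φ = 0.996041.
One radian of longitude at latitude φ spans R cos φ, so Δλ = ΔE / (R cos φ) = 427.0 / (6367000 × 0.996041) = 6.7331e-05 rad = 13.888″.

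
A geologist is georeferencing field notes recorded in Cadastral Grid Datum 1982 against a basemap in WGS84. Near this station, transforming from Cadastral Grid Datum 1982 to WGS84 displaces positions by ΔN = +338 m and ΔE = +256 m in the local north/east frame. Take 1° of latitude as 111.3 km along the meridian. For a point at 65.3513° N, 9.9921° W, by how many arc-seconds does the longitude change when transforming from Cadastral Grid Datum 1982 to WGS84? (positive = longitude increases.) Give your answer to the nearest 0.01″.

Δλ = 19.85″

At latitude 65.3513°, cos φ = 0.417053.
1° of longitude at this latitude = 111.3 × cos φ = 46.42 km, so Δλ = 256.0 / 46418.1 = 0.0055151° = 19.854″.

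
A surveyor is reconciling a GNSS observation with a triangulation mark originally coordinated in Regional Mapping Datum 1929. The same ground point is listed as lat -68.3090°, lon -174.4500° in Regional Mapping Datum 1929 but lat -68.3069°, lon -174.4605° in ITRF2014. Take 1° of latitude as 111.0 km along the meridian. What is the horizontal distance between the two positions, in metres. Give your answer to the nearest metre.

Δφ = -68.3069° − -68.3090° = +0.0021°; Δλ = -174.4605° − -174.4500° = -0.0105°.
ΔN = Δφ × 111000 = 233.1 m; ΔE = Δλ × 111000 × cos(-68.3090°) = -0.0105 × 111000 × 0.369601 = -430.8 m.
Distance = √(ΔE² + ΔN²) = √((-430.8)² + 233.1²) = 489.8 m.

490 m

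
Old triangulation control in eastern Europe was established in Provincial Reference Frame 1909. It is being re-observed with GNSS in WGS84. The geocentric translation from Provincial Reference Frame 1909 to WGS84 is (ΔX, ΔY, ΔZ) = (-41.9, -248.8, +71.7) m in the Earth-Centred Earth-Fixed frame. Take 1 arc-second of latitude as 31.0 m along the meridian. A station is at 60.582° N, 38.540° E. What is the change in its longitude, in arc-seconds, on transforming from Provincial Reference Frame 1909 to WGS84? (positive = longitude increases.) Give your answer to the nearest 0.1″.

Δλ = -11.1″

sin φ = 0.871060, cos φ = 0.491177, sin λ = 0.623061, cos λ = 0.782173.
East component: ΔE = −sin λ·ΔX + cos λ·ΔY = −(0.623061)(-41.9) + (0.782173)(-248.8) = -168.50 m.
1° of latitude spans 3600 × 31.00 = 111600 m; at latitude φ, 1° of longitude spans that × cos φ = 54815.4 m, so Δλ = -168.50 / 54815.4 × 3600 = -11.066″.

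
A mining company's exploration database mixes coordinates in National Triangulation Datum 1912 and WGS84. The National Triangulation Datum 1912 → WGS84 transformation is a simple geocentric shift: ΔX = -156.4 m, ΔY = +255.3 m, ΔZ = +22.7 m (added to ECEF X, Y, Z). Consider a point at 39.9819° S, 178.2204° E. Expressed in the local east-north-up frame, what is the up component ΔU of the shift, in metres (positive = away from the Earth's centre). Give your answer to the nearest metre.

The local up (radial) axis is (cos φ cos λ, cos φ sin λ, sin φ), giving ΔU = 119.783 + 6.075 − 14.586 = 111.27 m.

ΔU = 111 m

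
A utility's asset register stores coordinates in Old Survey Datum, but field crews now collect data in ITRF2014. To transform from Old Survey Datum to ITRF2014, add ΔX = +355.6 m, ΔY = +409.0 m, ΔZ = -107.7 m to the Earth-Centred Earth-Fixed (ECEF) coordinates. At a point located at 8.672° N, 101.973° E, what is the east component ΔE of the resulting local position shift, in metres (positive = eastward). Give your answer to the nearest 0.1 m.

At φ = 8.672°, λ = 101.973°: sin φ = 0.150778, cos φ = 0.988568, sin λ = 0.978245, cos λ = -0.207451.
ΔE = −sin λ·ΔX + cos λ·ΔY = −(0.978245)·(355.6) + (-0.207451)·(409.0) = -432.71 m.

ΔE = -432.7 m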